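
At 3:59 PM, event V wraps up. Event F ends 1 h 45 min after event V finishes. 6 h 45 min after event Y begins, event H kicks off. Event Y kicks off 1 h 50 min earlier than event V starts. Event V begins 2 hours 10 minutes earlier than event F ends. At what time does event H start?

Event F ends at 3:59 PM + 105 min = 5:44 PM.
Event V starts at 5:44 PM − 130 min = 3:34 PM.
Event Y starts at 3:34 PM − 110 min = 1:44 PM.
Event H starts at 1:44 PM + 405 min = 8:29 PM.

8:29 PM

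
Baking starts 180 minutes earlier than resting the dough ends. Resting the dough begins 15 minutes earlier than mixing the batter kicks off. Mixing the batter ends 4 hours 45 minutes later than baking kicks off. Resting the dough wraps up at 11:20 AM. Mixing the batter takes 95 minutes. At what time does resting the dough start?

Baking starts at 11:20 AM − 180 min = 8:20 AM.
Mixing the batter ends at 8:20 AM + 285 min = 1:05 PM.
Mixing the batter starts at 1:05 PM − 95 min = 11:30 AM.
Resting the dough starts at 11:30 AM − 15 min = 11:15 AM.

11:15 AM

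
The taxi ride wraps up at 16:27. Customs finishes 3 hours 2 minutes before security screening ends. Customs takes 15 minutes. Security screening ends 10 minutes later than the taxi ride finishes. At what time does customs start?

13:20

Security screening ends at 16:27 + 10 min = 16:37.
Customs ends at 16:37 − 182 min = 13:35.
Customs starts at 13:35 − 15 min = 13:20.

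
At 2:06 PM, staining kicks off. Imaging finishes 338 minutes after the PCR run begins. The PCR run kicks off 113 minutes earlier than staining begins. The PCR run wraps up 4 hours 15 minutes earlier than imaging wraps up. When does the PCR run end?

The PCR run starts at 2:06 PM − 113 min = 12:13 PM.
Imaging ends at 12:13 PM + 338 min = 5:51 PM.
The PCR run ends at 5:51 PM − 255 min = 1:36 PM.

1:36 PM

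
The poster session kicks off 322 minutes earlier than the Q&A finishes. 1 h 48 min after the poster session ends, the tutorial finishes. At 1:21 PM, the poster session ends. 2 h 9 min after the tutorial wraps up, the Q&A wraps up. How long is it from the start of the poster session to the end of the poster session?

85 minutes

The tutorial ends at 1:21 PM + 108 min = 3:09 PM.
The Q&A ends at 3:09 PM + 129 min = 5:18 PM.
The poster session starts at 5:18 PM − 322 min = 11:56 AM.
From 11:56 AM to 1:21 PM is 85 minutes.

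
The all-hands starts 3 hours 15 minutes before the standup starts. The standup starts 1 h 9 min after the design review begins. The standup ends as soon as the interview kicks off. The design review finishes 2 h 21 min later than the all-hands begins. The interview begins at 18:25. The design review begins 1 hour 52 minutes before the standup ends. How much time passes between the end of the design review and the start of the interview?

The standup ends at 18:25.
The design review starts at 18:25 − 112 min = 16:33.
The standup starts at 16:33 + 69 min = 17:42.
The all-hands starts at 17:42 − 195 min = 14:27.
The design review ends at 14:27 + 141 min = 16:48.
From 16:48 to 18:25 is 97 minutes.

97 minutes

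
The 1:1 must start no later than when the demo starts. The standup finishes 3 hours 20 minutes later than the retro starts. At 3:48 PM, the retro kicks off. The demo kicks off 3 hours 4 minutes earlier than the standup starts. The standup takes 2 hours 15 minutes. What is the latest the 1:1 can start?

The standup ends at 3:48 PM + 200 min = 7:08 PM.
The standup starts at 7:08 PM − 135 min = 4:53 PM.
The demo starts at 4:53 PM − 184 min = 1:49 PM.
The 1:1 is bounded by the demo, so the latest it can start is 1:49 PM.

1:49 PM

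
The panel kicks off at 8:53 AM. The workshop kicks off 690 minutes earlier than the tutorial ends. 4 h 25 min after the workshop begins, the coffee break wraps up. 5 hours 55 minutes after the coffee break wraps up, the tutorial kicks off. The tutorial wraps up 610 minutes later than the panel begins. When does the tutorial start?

The tutorial ends at 8:53 AM + 610 min = 7:03 PM.
The workshop starts at 7:03 PM − 690 min = 7:33 AM.
The coffee break ends at 7:33 AM + 265 min = 11:58 AM.
The tutorial starts at 11:58 AM + 355 min = 5:53 PM.

5:53 PM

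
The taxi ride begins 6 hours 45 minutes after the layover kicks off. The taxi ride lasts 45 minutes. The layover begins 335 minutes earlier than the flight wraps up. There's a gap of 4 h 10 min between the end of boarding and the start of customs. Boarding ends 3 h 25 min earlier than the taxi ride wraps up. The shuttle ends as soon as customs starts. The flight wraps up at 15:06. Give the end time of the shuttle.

The layover starts at 15:06 − 335 min = 09:31.
The taxi ride starts at 09:31 + 405 min = 16:16.
The taxi ride ends at 16:16 + 45 min = 17:01.
Boarding ends at 17:01 − 205 min = 13:36.
Customs starts at 13:36 + 250 min = 17:46.
So the shuttle ends at 17:46.

17:46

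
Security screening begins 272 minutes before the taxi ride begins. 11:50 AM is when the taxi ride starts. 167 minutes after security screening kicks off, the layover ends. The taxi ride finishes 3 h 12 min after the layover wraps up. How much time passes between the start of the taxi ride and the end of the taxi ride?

1 h 27 min

Security screening starts at 11:50 AM − 272 min = 7:18 AM.
The layover ends at 7:18 AM + 167 min = 10:05 AM.
The taxi ride ends at 10:05 AM + 192 min = 1:17 PM.
From 11:50 AM to 1:17 PM is 1 h 27 min.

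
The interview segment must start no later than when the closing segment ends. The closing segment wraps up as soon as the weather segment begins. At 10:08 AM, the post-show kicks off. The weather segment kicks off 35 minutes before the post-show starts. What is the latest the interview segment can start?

9:33 AM

The weather segment starts at 10:08 AM − 35 min = 9:33 AM.
So the closing segment ends at 9:33 AM.
The interview segment is bounded by the closing segment, so the latest it can start is 9:33 AM.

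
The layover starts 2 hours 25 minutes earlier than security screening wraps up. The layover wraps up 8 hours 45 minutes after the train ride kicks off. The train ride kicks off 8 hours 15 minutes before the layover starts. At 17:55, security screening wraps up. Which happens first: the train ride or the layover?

the train ride

The layover starts at 17:55 − 145 min = 15:30.
The train ride starts at 15:30 − 495 min = 07:15.
The train ride starts at 07:15 and the layover starts at 15:30, so the train ride is first.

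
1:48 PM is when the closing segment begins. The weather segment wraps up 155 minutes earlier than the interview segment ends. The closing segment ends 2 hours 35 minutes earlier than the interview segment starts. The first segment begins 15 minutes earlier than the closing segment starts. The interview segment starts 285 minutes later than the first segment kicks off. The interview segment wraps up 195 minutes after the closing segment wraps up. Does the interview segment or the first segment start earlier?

The first segment starts at 1:48 PM − 15 min = 1:33 PM.
The interview segment starts at 1:33 PM + 285 min = 6:18 PM.
The interview segment starts at 6:18 PM and the first segment starts at 1:33 PM, so the first segment is first.

the first segment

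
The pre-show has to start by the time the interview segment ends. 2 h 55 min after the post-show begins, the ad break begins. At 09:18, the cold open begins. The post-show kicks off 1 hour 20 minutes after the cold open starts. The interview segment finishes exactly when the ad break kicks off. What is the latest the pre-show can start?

13:33

The post-show starts at 09:18 + 80 min = 10:38.
The ad break starts at 10:38 + 175 min = 13:33.
So the interview segment ends at 13:33.
The pre-show is bounded by the interview segment, so the latest it can start is 13:33.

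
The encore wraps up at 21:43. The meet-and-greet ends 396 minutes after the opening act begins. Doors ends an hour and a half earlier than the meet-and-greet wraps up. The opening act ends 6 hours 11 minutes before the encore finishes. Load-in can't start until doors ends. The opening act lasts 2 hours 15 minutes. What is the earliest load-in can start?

18:23

The opening act ends at 21:43 − 371 min = 15:32.
The opening act starts at 15:32 − 135 min = 13:17.
The meet-and-greet ends at 13:17 + 396 min = 19:53.
Doors ends at 19:53 − 90 min = 18:23.
Load-in is bounded by doors, so the earliest it can start is 18:23.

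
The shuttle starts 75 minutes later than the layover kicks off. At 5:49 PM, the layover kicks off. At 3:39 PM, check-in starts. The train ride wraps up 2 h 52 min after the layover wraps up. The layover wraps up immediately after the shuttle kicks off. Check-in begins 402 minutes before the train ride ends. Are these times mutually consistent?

No

The shuttle starts at 5:49 PM + 75 min = 7:04 PM.
So the layover ends at 7:04 PM.
The train ride ends at 7:04 PM + 172 min = 9:56 PM.
Check-in starts at 9:56 PM − 402 min = 3:14 PM.
But check-in is also said to start at 3:39 PM — a 25-minute conflict.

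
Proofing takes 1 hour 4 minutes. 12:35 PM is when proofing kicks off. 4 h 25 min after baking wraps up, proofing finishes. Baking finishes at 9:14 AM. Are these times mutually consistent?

Proofing ends at 9:14 AM + 265 min = 1:39 PM.
Proofing starts at 1:39 PM − 64 min = 12:35 PM.
That matches the stated 12:35 PM, so the schedule is consistent.

Yes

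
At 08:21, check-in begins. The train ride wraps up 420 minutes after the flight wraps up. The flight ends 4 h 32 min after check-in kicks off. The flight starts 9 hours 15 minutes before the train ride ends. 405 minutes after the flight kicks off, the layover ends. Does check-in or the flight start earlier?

The flight ends at 08:21 + 272 min = 12:53.
The train ride ends at 12:53 + 420 min = 19:53.
The flight starts at 19:53 − 555 min = 10:38.
Check-in starts at 08:21 and the flight starts at 10:38, so check-in is first.

check-in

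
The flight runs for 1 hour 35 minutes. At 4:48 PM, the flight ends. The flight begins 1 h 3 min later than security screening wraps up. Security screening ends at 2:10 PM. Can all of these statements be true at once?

Yes

The flight starts at 2:10 PM + 63 min = 3:13 PM.
The flight ends at 3:13 PM + 95 min = 4:48 PM.
That matches the stated 4:48 PM, so the schedule is consistent.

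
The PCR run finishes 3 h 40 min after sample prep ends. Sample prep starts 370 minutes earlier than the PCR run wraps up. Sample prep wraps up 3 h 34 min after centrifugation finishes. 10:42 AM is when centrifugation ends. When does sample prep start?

Sample prep ends at 10:42 AM + 214 min = 2:16 PM.
The PCR run ends at 2:16 PM + 220 min = 5:56 PM.
Sample prep starts at 5:56 PM − 370 min = 11:46 AM.

11:46 AM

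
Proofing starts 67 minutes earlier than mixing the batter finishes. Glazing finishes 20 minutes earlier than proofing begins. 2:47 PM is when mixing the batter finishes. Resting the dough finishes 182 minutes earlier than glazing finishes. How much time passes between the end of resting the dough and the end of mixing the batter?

Proofing starts at 2:47 PM − 67 min = 1:40 PM.
Glazing ends at 1:40 PM − 20 min = 1:20 PM.
Resting the dough ends at 1:20 PM − 182 min = 10:18 AM.
From 10:18 AM to 2:47 PM is 4 h 29 min.

4 h 29 min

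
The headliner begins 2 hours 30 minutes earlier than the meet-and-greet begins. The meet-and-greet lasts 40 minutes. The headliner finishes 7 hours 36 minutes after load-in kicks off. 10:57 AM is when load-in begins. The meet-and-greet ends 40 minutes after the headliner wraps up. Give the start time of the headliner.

4:03 PM

The headliner ends at 10:57 AM + 456 min = 6:33 PM.
The meet-and-greet ends at 6:33 PM + 40 min = 7:13 PM.
The meet-and-greet starts at 7:13 PM − 40 min = 6:33 PM.
The headliner starts at 6:33 PM − 150 min = 4:03 PM.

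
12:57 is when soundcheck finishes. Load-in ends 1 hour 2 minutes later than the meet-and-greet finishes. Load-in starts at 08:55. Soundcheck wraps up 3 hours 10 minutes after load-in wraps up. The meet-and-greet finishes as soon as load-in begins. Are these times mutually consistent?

The meet-and-greet ends at 08:55.
Load-in ends at 08:55 + 62 min = 09:57.
Soundcheck ends at 09:57 + 190 min = 13:07.
But soundcheck is also said to end at 12:57 — a 10-minute conflict.

No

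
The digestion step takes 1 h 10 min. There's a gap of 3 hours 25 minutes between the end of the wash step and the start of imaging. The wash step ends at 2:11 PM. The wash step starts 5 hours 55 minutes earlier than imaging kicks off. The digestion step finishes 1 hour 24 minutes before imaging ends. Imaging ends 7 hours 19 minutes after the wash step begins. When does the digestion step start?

Imaging starts at 2:11 PM + 205 min = 5:36 PM.
The wash step starts at 5:36 PM − 355 min = 11:41 AM.
Imaging ends at 11:41 AM + 439 min = 7:00 PM.
The digestion step ends at 7:00 PM − 84 min = 5:36 PM.
The digestion step starts at 5:36 PM − 70 min = 4:26 PM.

4:26 PM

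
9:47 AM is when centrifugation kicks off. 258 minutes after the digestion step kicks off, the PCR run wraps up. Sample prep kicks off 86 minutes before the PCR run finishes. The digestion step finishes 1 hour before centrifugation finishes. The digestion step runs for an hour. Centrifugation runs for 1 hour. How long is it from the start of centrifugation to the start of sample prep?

1 h 52 min

Centrifugation ends at 9:47 AM + 60 min = 10:47 AM.
The digestion step ends at 10:47 AM − 60 min = 9:47 AM.
The digestion step starts at 9:47 AM − 60 min = 8:47 AM.
The PCR run ends at 8:47 AM + 258 min = 1:05 PM.
Sample prep starts at 1:05 PM − 86 min = 11:39 AM.
From 9:47 AM to 11:39 AM is 1 h 52 min.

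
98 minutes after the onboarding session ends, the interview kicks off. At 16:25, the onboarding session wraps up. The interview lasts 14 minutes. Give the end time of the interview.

The interview starts at 16:25 + 98 min = 18:03.
The interview ends at 18:03 + 14 min = 18:17.

18:17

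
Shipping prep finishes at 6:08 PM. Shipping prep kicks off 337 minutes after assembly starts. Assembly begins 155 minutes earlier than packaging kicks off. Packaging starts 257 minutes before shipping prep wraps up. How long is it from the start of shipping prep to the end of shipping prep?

75 minutes

Packaging starts at 6:08 PM − 257 min = 1:51 PM.
Assembly starts at 1:51 PM − 155 min = 11:16 AM.
Shipping prep starts at 11:16 AM + 337 min = 4:53 PM.
From 4:53 PM to 6:08 PM is 75 minutes.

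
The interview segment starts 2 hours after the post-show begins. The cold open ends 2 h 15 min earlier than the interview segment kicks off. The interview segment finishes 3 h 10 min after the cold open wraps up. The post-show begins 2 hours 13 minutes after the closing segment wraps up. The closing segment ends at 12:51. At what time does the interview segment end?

The post-show starts at 12:51 + 133 min = 15:04.
The interview segment starts at 15:04 + 120 min = 17:04.
The cold open ends at 17:04 − 135 min = 14:49.
The interview segment ends at 14:49 + 190 min = 17:59.

17:59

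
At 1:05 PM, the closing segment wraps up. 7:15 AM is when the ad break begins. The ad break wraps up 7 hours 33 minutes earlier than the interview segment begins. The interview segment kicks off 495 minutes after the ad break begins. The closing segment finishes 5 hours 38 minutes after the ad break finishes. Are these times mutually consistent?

No

The interview segment starts at 7:15 AM + 495 min = 3:30 PM.
The ad break ends at 3:30 PM − 453 min = 7:57 AM.
The closing segment ends at 7:57 AM + 338 min = 1:35 PM.
But the closing segment is also said to end at 1:05 PM — a 30-minute conflict.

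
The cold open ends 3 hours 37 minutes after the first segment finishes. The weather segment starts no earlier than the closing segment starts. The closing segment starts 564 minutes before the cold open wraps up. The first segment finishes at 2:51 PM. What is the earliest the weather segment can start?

9:04 AM

The cold open ends at 2:51 PM + 217 min = 6:28 PM.
The closing segment starts at 6:28 PM − 564 min = 9:04 AM.
The weather segment is bounded by the closing segment, so the earliest it can start is 9:04 AM.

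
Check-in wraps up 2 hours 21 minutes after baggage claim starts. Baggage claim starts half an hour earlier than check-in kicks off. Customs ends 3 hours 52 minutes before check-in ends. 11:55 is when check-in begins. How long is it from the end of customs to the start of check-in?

2 hours 1 minute

Baggage claim starts at 11:55 − 30 min = 11:25.
Check-in ends at 11:25 + 141 min = 13:46.
Customs ends at 13:46 − 232 min = 09:54.
From 09:54 to 11:55 is 2 hours 1 minute.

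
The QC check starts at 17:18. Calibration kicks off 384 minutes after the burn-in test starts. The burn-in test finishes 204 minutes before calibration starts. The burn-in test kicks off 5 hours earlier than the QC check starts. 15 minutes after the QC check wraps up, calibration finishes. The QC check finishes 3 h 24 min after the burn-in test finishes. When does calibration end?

The burn-in test starts at 17:18 − 300 min = 12:18.
Calibration starts at 12:18 + 384 min = 18:42.
The burn-in test ends at 18:42 − 204 min = 15:18.
The QC check ends at 15:18 + 204 min = 18:42.
Calibration ends at 18:42 + 15 min = 18:57.

18:57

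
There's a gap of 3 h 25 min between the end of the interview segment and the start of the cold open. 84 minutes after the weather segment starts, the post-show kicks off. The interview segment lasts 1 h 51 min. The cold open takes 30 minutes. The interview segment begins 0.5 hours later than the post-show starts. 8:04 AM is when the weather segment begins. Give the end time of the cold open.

The post-show starts at 8:04 AM + 84 min = 9:28 AM.
The interview segment starts at 9:28 AM + 30 min = 9:58 AM.
The interview segment ends at 9:58 AM + 111 min = 11:49 AM.
The cold open starts at 11:49 AM + 205 min = 3:14 PM.
The cold open ends at 3:14 PM + 30 min = 3:44 PM.

3:44 PM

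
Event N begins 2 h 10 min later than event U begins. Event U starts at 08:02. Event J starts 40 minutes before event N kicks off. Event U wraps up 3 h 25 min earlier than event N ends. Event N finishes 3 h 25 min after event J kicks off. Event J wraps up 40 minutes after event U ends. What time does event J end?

10:12

Event N starts at 08:02 + 130 min = 10:12.
Event J starts at 10:12 − 40 min = 09:32.
Event N ends at 09:32 + 205 min = 12:57.
Event U ends at 12:57 − 205 min = 09:32.
Event J ends at 09:32 + 40 min = 10:12.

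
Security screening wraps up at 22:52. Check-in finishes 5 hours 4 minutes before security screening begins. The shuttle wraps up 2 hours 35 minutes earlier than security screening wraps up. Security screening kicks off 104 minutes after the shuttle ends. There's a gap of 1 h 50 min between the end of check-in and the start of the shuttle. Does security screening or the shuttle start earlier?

The shuttle ends at 22:52 − 155 min = 20:17.
Security screening starts at 20:17 + 104 min = 22:01.
Check-in ends at 22:01 − 304 min = 16:57.
The shuttle starts at 16:57 + 110 min = 18:47.
Security screening starts at 22:01 and the shuttle starts at 18:47, so the shuttle is first.

the shuttle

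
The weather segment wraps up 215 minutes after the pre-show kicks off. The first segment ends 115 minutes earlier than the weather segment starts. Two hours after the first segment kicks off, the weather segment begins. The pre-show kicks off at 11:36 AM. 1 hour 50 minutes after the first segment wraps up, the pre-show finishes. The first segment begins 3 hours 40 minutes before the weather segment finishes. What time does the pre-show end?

1:26 PM

The weather segment ends at 11:36 AM + 215 min = 3:11 PM.
The first segment starts at 3:11 PM − 220 min = 11:31 AM.
The weather segment starts at 11:31 AM + 120 min = 1:31 PM.
The first segment ends at 1:31 PM − 115 min = 11:36 AM.
The pre-show ends at 11:36 AM + 110 min = 1:26 PM.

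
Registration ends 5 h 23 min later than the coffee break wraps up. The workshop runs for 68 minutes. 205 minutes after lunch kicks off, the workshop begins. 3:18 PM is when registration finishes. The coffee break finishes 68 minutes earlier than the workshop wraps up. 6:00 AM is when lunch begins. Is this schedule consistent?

The workshop starts at 6:00 AM + 205 min = 9:25 AM.
The workshop ends at 9:25 AM + 68 min = 10:33 AM.
The coffee break ends at 10:33 AM − 68 min = 9:25 AM.
Registration ends at 9:25 AM + 323 min = 2:48 PM.
But registration is also said to end at 3:18 PM — a 30-minute conflict.

No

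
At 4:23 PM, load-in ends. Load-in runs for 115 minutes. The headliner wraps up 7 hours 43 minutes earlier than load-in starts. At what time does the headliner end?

Load-in starts at 4:23 PM − 115 min = 2:28 PM.
The headliner ends at 2:28 PM − 463 min = 6:45 AM.

6:45 AM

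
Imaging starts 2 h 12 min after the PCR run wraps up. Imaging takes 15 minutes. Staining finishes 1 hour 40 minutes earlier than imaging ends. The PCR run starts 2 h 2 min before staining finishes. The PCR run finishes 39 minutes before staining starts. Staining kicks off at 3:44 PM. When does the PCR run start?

1:50 PM

The PCR run ends at 3:44 PM − 39 min = 3:05 PM.
Imaging starts at 3:05 PM + 132 min = 5:17 PM.
Imaging ends at 5:17 PM + 15 min = 5:32 PM.
Staining ends at 5:32 PM − 100 min = 3:52 PM.
The PCR run starts at 3:52 PM − 122 min = 1:50 PM.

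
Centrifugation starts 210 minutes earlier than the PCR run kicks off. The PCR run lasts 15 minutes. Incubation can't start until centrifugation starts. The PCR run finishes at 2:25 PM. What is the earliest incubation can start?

The PCR run starts at 2:25 PM − 15 min = 2:10 PM.
Centrifugation starts at 2:10 PM − 210 min = 10:40 AM.
Incubation is bounded by centrifugation, so the earliest it can start is 10:40 AM.

10:40 AM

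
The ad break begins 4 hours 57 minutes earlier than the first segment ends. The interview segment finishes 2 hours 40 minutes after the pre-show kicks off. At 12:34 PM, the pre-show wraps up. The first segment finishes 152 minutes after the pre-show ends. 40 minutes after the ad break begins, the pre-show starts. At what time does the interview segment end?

The first segment ends at 12:34 PM + 152 min = 3:06 PM.
The ad break starts at 3:06 PM − 297 min = 10:09 AM.
The pre-show starts at 10:09 AM + 40 min = 10:49 AM.
The interview segment ends at 10:49 AM + 160 min = 1:29 PM.

1:29 PM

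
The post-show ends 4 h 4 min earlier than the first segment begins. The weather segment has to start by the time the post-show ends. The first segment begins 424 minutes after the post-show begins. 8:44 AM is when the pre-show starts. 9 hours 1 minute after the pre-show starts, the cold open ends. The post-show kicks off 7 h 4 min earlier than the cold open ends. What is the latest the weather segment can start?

1:41 PM

The cold open ends at 8:44 AM + 541 min = 5:45 PM.
The post-show starts at 5:45 PM − 424 min = 10:41 AM.
The first segment starts at 10:41 AM + 424 min = 5:45 PM.
The post-show ends at 5:45 PM − 244 min = 1:41 PM.
The weather segment is bounded by the post-show, so the latest it can start is 1:41 PM.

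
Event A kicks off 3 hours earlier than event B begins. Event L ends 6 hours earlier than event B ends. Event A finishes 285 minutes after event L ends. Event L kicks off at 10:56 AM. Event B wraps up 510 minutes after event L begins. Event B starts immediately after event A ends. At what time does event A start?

Event B ends at 10:56 AM + 510 min = 7:26 PM.
Event L ends at 7:26 PM − 360 min = 1:26 PM.
Event A ends at 1:26 PM + 285 min = 6:11 PM.
So event B starts at 6:11 PM.
Event A starts at 6:11 PM − 180 min = 3:11 PM.

3:11 PM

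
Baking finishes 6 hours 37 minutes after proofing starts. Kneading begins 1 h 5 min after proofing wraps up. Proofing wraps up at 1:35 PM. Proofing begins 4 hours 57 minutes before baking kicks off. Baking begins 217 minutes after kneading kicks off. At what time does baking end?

Kneading starts at 1:35 PM + 65 min = 2:40 PM.
Baking starts at 2:40 PM + 217 min = 6:17 PM.
Proofing starts at 6:17 PM − 297 min = 1:20 PM.
Baking ends at 1:20 PM + 397 min = 7:57 PM.

7:57 PM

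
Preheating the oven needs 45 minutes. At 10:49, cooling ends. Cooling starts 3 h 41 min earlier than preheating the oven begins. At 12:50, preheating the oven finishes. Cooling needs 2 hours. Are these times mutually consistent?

Preheating the oven starts at 12:50 − 45 min = 12:05.
Cooling starts at 12:05 − 221 min = 08:24.
Cooling ends at 08:24 + 120 min = 10:24.
But cooling is also said to end at 10:49 — a 25-minute conflict.

No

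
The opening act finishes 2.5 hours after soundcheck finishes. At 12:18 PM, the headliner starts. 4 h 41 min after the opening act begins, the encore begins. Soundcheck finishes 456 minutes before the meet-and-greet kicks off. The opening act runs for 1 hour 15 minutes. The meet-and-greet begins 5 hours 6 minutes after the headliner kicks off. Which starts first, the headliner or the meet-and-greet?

The meet-and-greet starts at 12:18 PM + 306 min = 5:24 PM.
The headliner starts at 12:18 PM and the meet-and-greet starts at 5:24 PM, so the headliner is first.

the headliner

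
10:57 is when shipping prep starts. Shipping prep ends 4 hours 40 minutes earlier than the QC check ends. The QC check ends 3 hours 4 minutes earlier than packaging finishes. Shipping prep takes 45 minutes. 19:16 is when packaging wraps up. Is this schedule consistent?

The QC check ends at 19:16 − 184 min = 16:12.
Shipping prep ends at 16:12 − 280 min = 11:32.
Shipping prep starts at 11:32 − 45 min = 10:47.
But shipping prep is also said to start at 10:57 — a 10-minute conflict.

No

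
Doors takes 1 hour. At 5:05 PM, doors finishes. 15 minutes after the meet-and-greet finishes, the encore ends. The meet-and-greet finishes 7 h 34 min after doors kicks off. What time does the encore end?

11:54 PM

Doors starts at 5:05 PM − 60 min = 4:05 PM.
The meet-and-greet ends at 4:05 PM + 454 min = 11:39 PM.
The encore ends at 11:39 PM + 15 min = 11:54 PM.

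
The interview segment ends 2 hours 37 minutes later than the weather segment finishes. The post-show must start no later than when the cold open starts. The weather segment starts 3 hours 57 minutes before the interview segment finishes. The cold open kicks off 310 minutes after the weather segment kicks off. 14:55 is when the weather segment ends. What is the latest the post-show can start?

18:45

The interview segment ends at 14:55 + 157 min = 17:32.
The weather segment starts at 17:32 − 237 min = 13:35.
The cold open starts at 13:35 + 310 min = 18:45.
The post-show is bounded by the cold open, so the latest it can start is 18:45.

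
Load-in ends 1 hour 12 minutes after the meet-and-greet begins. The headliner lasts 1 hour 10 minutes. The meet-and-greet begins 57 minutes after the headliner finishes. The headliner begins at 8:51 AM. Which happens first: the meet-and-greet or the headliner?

the headliner

The headliner ends at 8:51 AM + 70 min = 10:01 AM.
The meet-and-greet starts at 10:01 AM + 57 min = 10:58 AM.
The meet-and-greet starts at 10:58 AM and the headliner starts at 8:51 AM, so the headliner is first.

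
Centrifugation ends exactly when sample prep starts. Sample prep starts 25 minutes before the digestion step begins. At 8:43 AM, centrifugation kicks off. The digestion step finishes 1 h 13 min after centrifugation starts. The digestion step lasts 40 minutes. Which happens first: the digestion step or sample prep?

sample prep

The digestion step ends at 8:43 AM + 73 min = 9:56 AM.
The digestion step starts at 9:56 AM − 40 min = 9:16 AM.
Sample prep starts at 9:16 AM − 25 min = 8:51 AM.
The digestion step starts at 9:16 AM and sample prep starts at 8:51 AM, so sample prep is first.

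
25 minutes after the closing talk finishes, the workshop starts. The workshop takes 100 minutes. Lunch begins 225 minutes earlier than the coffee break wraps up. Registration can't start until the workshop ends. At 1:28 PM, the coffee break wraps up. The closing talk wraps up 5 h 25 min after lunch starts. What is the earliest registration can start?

5:13 PM

Lunch starts at 1:28 PM − 225 min = 9:43 AM.
The closing talk ends at 9:43 AM + 325 min = 3:08 PM.
The workshop starts at 3:08 PM + 25 min = 3:33 PM.
The workshop ends at 3:33 PM + 100 min = 5:13 PM.
Registration is bounded by the workshop, so the earliest it can start is 5:13 PM.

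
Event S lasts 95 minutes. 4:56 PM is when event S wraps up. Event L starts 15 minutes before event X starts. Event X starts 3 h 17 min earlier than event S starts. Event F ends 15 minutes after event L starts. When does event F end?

Event S starts at 4:56 PM − 95 min = 3:21 PM.
Event X starts at 3:21 PM − 197 min = 12:04 PM.
Event L starts at 12:04 PM − 15 min = 11:49 AM.
Event F ends at 11:49 AM + 15 min = 12:04 PM.

12:04 PM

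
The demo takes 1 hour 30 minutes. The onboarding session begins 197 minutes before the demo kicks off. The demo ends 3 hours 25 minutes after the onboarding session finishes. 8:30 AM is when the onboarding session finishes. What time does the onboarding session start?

7:08 AM

The demo ends at 8:30 AM + 205 min = 11:55 AM.
The demo starts at 11:55 AM − 90 min = 10:25 AM.
The onboarding session starts at 10:25 AM − 197 min = 7:08 AM.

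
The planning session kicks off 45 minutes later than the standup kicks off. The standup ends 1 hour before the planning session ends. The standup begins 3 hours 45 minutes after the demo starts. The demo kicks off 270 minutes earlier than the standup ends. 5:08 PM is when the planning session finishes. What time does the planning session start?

The standup ends at 5:08 PM − 60 min = 4:08 PM.
The demo starts at 4:08 PM − 270 min = 11:38 AM.
The standup starts at 11:38 AM + 225 min = 3:23 PM.
The planning session starts at 3:23 PM + 45 min = 4:08 PM.

4:08 PM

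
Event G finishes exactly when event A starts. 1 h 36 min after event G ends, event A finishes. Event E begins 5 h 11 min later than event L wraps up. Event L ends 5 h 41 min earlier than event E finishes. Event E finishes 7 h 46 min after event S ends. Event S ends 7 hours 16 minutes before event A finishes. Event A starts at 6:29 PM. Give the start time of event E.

Event G ends at 6:29 PM.
Event A ends at 6:29 PM + 96 min = 8:05 PM.
Event S ends at 8:05 PM − 436 min = 12:49 PM.
Event E ends at 12:49 PM + 466 min = 8:35 PM.
Event L ends at 8:35 PM − 341 min = 2:54 PM.
Event E starts at 2:54 PM + 311 min = 8:05 PM.

8:05 PM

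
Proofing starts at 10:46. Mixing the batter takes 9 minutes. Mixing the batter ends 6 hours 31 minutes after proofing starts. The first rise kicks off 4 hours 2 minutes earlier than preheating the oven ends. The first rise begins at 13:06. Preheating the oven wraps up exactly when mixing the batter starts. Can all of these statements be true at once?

Yes

Mixing the batter ends at 10:46 + 391 min = 17:17.
Mixing the batter starts at 17:17 − 9 min = 17:08.
So preheating the oven ends at 17:08.
The first rise starts at 17:08 − 242 min = 13:06.
That matches the stated 13:06, so the schedule is consistent.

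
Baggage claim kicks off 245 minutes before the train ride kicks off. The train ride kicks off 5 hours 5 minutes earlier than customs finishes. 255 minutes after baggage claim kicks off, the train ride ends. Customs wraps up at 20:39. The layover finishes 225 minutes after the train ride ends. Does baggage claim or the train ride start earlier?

baggage claim

The train ride starts at 20:39 − 305 min = 15:34.
Baggage claim starts at 15:34 − 245 min = 11:29.
Baggage claim starts at 11:29 and the train ride starts at 15:34, so baggage claim is first.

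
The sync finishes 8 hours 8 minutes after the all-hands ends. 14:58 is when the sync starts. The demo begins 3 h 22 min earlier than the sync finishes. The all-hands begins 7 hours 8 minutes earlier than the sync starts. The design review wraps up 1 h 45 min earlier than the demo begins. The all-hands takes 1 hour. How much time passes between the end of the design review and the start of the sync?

The all-hands starts at 14:58 − 428 min = 07:50.
The all-hands ends at 07:50 + 60 min = 08:50.
The sync ends at 08:50 + 488 min = 16:58.
The demo starts at 16:58 − 202 min = 13:36.
The design review ends at 13:36 − 105 min = 11:51.
From 11:51 to 14:58 is 3 h 7 min.

3 h 7 min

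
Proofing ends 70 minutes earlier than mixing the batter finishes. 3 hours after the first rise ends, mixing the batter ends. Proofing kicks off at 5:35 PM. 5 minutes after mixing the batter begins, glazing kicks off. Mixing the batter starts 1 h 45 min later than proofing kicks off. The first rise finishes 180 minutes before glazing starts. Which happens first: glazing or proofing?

Mixing the batter starts at 5:35 PM + 105 min = 7:20 PM.
Glazing starts at 7:20 PM + 5 min = 7:25 PM.
Glazing starts at 7:25 PM and proofing starts at 5:35 PM, so proofing is first.

proofing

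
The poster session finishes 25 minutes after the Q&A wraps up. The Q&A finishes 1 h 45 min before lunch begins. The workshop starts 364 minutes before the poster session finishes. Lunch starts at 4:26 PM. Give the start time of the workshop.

The Q&A ends at 4:26 PM − 105 min = 2:41 PM.
The poster session ends at 2:41 PM + 25 min = 3:06 PM.
The workshop starts at 3:06 PM − 364 min = 9:02 AM.

9:02 AM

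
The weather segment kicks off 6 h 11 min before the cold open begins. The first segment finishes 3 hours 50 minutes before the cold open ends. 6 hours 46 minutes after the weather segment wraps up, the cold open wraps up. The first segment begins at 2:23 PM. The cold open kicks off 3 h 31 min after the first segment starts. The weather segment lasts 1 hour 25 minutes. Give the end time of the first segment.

The cold open starts at 2:23 PM + 211 min = 5:54 PM.
The weather segment starts at 5:54 PM − 371 min = 11:43 AM.
The weather segment ends at 11:43 AM + 85 min = 1:08 PM.
The cold open ends at 1:08 PM + 406 min = 7:54 PM.
The first segment ends at 7:54 PM − 230 min = 4:04 PM.

4:04 PM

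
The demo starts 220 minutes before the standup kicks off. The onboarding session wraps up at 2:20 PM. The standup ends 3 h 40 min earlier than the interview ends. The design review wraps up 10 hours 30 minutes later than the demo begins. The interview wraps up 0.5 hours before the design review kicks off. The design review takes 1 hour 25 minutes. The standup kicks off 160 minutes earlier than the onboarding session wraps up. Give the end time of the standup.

The standup starts at 2:20 PM − 160 min = 11:40 AM.
The demo starts at 11:40 AM − 220 min = 8:00 AM.
The design review ends at 8:00 AM + 630 min = 6:30 PM.
The design review starts at 6:30 PM − 85 min = 5:05 PM.
The interview ends at 5:05 PM − 30 min = 4:35 PM.
The standup ends at 4:35 PM − 220 min = 12:55 PM.

12:55 PM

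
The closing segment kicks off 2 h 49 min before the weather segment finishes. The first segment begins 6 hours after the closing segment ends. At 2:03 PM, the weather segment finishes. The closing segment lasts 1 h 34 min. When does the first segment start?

6:48 PM

The closing segment starts at 2:03 PM − 169 min = 11:14 AM.
The closing segment ends at 11:14 AM + 94 min = 12:48 PM.
The first segment starts at 12:48 PM + 360 min = 6:48 PM.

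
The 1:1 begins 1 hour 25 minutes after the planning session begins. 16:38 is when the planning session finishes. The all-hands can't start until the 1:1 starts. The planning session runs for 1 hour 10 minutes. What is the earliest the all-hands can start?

16:53

The planning session starts at 16:38 − 70 min = 15:28.
The 1:1 starts at 15:28 + 85 min = 16:53.
The all-hands is bounded by the 1:1, so the earliest it can start is 16:53.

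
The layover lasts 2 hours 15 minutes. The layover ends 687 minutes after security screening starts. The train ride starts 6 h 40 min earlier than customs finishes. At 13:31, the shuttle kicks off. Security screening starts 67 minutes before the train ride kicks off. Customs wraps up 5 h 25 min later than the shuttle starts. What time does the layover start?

Customs ends at 13:31 + 325 min = 18:56.
The train ride starts at 18:56 − 400 min = 12:16.
Security screening starts at 12:16 − 67 min = 11:09.
The layover ends at 11:09 + 687 min = 22:36.
The layover starts at 22:36 − 135 min = 20:21.

20:21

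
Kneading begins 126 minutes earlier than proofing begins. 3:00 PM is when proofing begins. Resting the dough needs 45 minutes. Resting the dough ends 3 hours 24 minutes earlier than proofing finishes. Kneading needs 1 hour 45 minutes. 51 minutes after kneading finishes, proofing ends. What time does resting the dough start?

Kneading starts at 3:00 PM − 126 min = 12:54 PM.
Kneading ends at 12:54 PM + 105 min = 2:39 PM.
Proofing ends at 2:39 PM + 51 min = 3:30 PM.
Resting the dough ends at 3:30 PM − 204 min = 12:06 PM.
Resting the dough starts at 12:06 PM − 45 min = 11:21 AM.

11:21 AM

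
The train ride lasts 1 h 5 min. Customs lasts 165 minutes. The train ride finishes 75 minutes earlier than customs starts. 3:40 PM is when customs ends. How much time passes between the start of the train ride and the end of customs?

Customs starts at 3:40 PM − 165 min = 12:55 PM.
The train ride ends at 12:55 PM − 75 min = 11:40 AM.
The train ride starts at 11:40 AM − 65 min = 10:35 AM.
From 10:35 AM to 3:40 PM is 5 hours 5 minutes.

5 hours 5 minutes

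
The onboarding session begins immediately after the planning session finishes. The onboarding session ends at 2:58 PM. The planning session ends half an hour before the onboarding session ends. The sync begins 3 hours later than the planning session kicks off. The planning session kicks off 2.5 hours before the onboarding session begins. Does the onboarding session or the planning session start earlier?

the planning session

The planning session ends at 2:58 PM − 30 min = 2:28 PM.
So the onboarding session starts at 2:28 PM.
The planning session starts at 2:28 PM − 150 min = 11:58 AM.
The onboarding session starts at 2:28 PM and the planning session starts at 11:58 AM, so the planning session is first.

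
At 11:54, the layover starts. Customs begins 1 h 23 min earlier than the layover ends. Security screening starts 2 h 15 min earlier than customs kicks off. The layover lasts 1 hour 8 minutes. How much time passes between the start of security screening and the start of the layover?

2.5 hours

The layover ends at 11:54 + 68 min = 13:02.
Customs starts at 13:02 − 83 min = 11:39.
Security screening starts at 11:39 − 135 min = 09:24.
From 09:24 to 11:54 is 2.5 hours.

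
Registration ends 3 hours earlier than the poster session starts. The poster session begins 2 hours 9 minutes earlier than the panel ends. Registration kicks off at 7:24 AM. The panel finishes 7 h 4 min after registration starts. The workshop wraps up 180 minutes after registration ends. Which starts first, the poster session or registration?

registration

The panel ends at 7:24 AM + 424 min = 2:28 PM.
The poster session starts at 2:28 PM − 129 min = 12:19 PM.
The poster session starts at 12:19 PM and registration starts at 7:24 AM, so registration is first.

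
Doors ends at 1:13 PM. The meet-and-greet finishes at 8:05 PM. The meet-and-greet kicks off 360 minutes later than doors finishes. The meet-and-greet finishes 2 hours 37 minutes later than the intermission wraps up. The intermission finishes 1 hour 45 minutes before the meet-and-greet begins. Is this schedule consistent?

Yes

The meet-and-greet starts at 1:13 PM + 360 min = 7:13 PM.
The intermission ends at 7:13 PM − 105 min = 5:28 PM.
The meet-and-greet ends at 5:28 PM + 157 min = 8:05 PM.
That matches the stated 8:05 PM, so the schedule is consistent.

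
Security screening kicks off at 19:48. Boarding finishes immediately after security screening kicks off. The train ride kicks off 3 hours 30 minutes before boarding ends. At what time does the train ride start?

16:18

Boarding ends at 19:48.
The train ride starts at 19:48 − 210 min = 16:18.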